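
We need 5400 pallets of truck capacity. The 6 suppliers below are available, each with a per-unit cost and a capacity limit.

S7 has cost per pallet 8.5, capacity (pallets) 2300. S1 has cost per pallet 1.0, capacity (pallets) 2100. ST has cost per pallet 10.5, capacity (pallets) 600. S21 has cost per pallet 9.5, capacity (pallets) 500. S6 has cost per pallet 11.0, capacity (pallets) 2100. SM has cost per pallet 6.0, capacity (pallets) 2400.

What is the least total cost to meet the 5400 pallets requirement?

Fill from the cheapest supplier first.
Take 2100 from S1 at 1.0 ; need 3300 more.
SM (6.0): use full 2400 ; 900 pallets to go.
Take 900 from S7 at 8.5 to finish.
S21, ST, S6: unused.
Cost = 2100×1.0 + 2400×6.0 + 900×8.5 = 24150.

24150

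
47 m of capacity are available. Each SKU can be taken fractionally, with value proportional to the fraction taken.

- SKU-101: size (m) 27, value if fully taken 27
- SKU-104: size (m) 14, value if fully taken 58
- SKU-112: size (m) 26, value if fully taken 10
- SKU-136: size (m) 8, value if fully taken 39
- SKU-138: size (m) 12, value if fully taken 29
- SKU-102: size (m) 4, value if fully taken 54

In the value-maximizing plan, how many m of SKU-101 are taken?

Sort by value density: SKU-102 54/4≈13.5, SKU-136 39/8≈4.88, SKU-104 58/14≈4.14, SKU-138 29/12≈2.42, SKU-101 27/27≈1, SKU-112 10/26≈0.385.
SKU-102: take in full, 4 m for value 54 — 43 left.
All 8 m of SKU-136 fit (value 39) — 35 remain.
SKU-104: take in full, 14 m for value 58 — 21 left.
SKU-138: take in full, 12 m for value 29 — 9 left.
Fill the last 9 m with part of SKU-101: 9/27 of it earns 9.

9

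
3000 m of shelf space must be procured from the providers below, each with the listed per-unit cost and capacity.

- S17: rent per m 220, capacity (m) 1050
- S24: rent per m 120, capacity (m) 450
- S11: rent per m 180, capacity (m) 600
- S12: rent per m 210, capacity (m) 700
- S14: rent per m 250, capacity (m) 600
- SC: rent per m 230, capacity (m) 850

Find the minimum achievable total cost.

586000

Use providers in increasing cost order.
S24 at 120: take all 450 m ; 2550 still needed.
S11 (180): use full 600 ; 1950 m to go.
Take 700 from S12 at 210 ; need 1250 more.
Take 1050 from S17 at 220 ; need 200 more.
SC (230): take the remaining 200 ; done.
S14: unused.
Cost = 450×120 + 600×180 + 700×210 + 1050×220 + 200×230 = 586000.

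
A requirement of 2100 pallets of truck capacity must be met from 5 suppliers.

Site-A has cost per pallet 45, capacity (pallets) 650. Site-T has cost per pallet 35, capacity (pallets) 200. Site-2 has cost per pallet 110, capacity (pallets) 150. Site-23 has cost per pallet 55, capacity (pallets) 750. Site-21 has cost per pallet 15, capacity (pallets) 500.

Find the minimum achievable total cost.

Use suppliers in increasing cost order.
Take 500 from Site-21 at 15 — need 1600 more.
Take 200 from Site-T at 35 — need 1400 more.
Site-A (45): use full 650 — 750 pallets to go.
Site-23 (55): use full 750 — 0 pallets to go.
Site-2: unused.
Cost = 500×15 + 200×35 + 650×45 + 750×55 = 85000.

85000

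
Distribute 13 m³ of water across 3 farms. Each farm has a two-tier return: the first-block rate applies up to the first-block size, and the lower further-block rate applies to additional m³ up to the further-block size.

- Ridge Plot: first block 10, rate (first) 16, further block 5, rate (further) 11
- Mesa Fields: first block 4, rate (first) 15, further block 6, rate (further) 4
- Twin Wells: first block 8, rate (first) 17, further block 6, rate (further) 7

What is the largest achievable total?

216

Treat each block as its own option and order by rate: Twin Wells/first 17 > Ridge Plot/first 16 > Mesa Fields/first 15 > Ridge Plot/second 11 > Twin Wells/second 7 > Mesa Fields/second 4.
Twin Wells/first (17): +8 — 5 left.
5 remain; put them into Ridge Plot first at 16.
Total = 17×8 + 16×5 = 216.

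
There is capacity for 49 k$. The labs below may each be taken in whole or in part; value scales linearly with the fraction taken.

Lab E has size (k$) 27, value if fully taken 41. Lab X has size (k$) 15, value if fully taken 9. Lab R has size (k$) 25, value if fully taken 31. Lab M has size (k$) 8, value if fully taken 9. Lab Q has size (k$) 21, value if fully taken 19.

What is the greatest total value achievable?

Sort by value density: Lab E 41/27≈1.52, Lab R 31/25≈1.24, Lab M 9/8≈1.12, Lab Q 19/21≈0.905, Lab X 9/15≈0.6.
Take all of Lab E (27 k$, value 41) — 22 k$ left.
Fill the last 22 k$ with part of Lab R: 22/25 of it earns 27.28.
Total value = 68.28.

68.28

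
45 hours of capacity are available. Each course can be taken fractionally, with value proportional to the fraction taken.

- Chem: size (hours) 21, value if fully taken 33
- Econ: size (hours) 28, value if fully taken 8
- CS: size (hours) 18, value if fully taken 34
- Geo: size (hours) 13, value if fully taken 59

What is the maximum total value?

115

Sort by value density: Geo 59/13≈4.54, CS 34/18≈1.89, Chem 33/21≈1.57, Econ 8/28≈0.286.
All 13 hours of Geo fit (value 59) → 32 remain.
All 18 hours of CS fit (value 34) → 14 remain.
14 hours left: a 14/21 share of Chem gives 33×14/21 = 22.
Total value = 115.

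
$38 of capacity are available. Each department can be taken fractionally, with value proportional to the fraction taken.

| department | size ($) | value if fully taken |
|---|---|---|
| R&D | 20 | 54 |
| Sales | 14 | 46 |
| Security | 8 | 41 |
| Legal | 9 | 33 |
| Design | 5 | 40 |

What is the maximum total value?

165.4

Rank by value-to-size ratio: Design 40/5≈8, Security 41/8≈5.12, Legal 33/9≈3.67, Sales 46/14≈3.29, R&D 54/20≈2.7.
All 5 $ of Design fit (value 40) — 33 remain.
Security: take in full, 8 $ for value 41 — 25 left.
Legal: take in full, 9 $ for value 33 — 16 left.
Take all of Sales (14 $, value 46) — 2 $ left.
2 $ left: a 2/20 share of R&D gives 54×2/20 = 5.4.
Total value = 165.4.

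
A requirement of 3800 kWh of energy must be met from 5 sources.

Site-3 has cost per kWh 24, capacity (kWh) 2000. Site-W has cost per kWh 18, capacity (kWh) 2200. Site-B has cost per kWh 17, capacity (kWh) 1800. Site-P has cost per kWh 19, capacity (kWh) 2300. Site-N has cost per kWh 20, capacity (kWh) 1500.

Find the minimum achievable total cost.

Cheapest first:
Site-B (17): use full 1800 → 2000 kWh to go.
Site-W (18): take the remaining 2000 → done.
Site-P, Site-N, Site-3: unused.
Cost = 1800×17 + 2000×18 = 66600.

66600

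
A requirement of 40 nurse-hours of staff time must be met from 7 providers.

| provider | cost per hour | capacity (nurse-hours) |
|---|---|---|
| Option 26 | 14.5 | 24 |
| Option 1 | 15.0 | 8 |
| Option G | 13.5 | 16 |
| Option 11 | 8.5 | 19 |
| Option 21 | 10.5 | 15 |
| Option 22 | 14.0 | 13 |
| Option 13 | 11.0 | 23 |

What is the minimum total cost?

385

Fill from the cheapest provider first.
Option 11 (8.5): use full 19 — 21 nurse-hours to go.
Option 21 at 10.5: take all 15 nurse-hours — 6 still needed.
Take 6 from Option 13 at 11.0 to finish.
Option G, Option 22, Option 26, Option 1: unused.
Cost = 19×8.5 + 15×10.5 + 6×11.0 = 385.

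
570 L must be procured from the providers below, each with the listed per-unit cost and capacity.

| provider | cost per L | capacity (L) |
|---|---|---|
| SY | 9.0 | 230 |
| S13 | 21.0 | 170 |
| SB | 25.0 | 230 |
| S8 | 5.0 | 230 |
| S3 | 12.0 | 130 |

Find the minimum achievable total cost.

4540

Fill from the cheapest provider first.
S8 at 5.0: take all 230 L → 340 still needed.
Take 230 from SY at 9.0 → need 110 more.
Take 110 from S3 at 12.0 to finish.
S13, SB: unused.
Cost = 230×5.0 + 230×9.0 + 110×12.0 = 4540.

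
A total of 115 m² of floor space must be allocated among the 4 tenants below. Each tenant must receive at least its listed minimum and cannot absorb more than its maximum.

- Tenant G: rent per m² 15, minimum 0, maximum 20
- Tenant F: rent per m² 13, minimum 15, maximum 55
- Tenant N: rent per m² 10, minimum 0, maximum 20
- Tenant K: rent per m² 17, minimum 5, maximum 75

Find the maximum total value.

1835

Meeting every minimum uses 0+15+0+5 = 20 m², leaving 95.
Rank by rent per m²: Tenant K 17 > Tenant G 15 > Tenant F 13 > Tenant N 10.
Give Tenant K 70 more to hit its cap of 75 — 25 left.
Tenant G: +20 to 20 (cap) — 5 left.
Only 5 left; Tenant F takes them to reach 20.
Total = 15×20 + 13×20 + 17×75 = 1835.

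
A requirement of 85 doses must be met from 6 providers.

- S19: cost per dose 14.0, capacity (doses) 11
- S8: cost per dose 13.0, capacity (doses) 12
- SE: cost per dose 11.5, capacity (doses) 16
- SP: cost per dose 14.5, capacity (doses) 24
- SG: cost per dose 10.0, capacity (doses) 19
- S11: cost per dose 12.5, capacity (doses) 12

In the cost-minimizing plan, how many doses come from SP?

15

Cheapest first:
SG at 10.0: take all 19 doses ; 66 still needed.
SE at 11.5: take all 16 doses ; 50 still needed.
S11 at 12.5: take all 12 doses ; 38 still needed.
Take 12 from S8 at 13.0 ; need 26 more.
S19 (14.0): use full 11 ; 15 doses to go.
Take 15 from SP at 14.5 to finish.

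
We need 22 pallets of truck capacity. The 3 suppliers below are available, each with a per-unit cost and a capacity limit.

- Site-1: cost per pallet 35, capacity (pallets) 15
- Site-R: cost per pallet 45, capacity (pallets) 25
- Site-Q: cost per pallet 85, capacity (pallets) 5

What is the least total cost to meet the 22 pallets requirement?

Cheapest first:
Site-1 (35): use full 15 ; 7 pallets to go.
Site-R (45): take the remaining 7 ; done.
Site-Q: unused.
Cost = 15×35 + 7×45 = 840.

840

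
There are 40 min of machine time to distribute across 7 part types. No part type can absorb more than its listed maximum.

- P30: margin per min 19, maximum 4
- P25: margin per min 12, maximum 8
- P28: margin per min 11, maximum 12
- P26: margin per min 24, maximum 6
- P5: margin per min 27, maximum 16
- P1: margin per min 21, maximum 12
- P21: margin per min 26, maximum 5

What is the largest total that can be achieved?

977

Rank by margin per min: P5 27 > P21 26 > P26 24 > P1 21 > P30 19 > P25 12 > P28 11.
P5 takes 16 to reach its cap of 16 — 24 left.
P21 takes 5 to reach its cap of 5 — 19 left.
P26 takes 6 to reach its cap of 6 — 13 left.
P1 takes 12 to reach its cap of 12 — 1 left.
P30 has room for 4 but only 1 remain, so it gets 1.
Total = 19×1 + 24×6 + 27×16 + 21×12 + 26×5 = 977.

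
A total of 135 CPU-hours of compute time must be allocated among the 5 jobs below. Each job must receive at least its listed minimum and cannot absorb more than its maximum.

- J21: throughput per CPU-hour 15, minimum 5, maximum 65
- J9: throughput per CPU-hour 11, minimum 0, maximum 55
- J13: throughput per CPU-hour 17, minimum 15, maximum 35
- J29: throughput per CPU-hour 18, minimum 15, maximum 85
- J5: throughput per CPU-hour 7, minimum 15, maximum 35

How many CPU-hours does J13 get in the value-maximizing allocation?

30

Meeting every minimum uses 5+0+15+15+15 = 50 CPU-hours, leaving 85.
Order the jobs by throughput per CPU-hour: J29 18 > J13 17 > J21 15 > J9 11 > J5 7.
J29 takes 70 more to reach its cap of 85 — 15 left.
J13 has room for 20 more but only 15 remain, so it gets 30.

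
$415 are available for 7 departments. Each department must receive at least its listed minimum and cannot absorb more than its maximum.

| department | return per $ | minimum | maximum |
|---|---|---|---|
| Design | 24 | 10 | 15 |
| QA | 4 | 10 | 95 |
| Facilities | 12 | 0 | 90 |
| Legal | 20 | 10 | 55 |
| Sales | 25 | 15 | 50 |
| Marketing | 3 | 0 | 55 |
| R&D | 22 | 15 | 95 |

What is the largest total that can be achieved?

Meeting every minimum uses 10+10+0+10+15+0+15 = 60 $, leaving 355.
Highest return per $ first: Sales 25 > Design 24 > R&D 22 > Legal 20 > Facilities 12 > QA 4 > Marketing 3.
Sales: +35 to 50 (cap) ; 320 left.
Design: +5 to 15 (cap) ; 315 left.
R&D: +80 to 95 (cap) ; 235 left.
Give Legal 45 more to hit its cap of 55 ; 190 left.
Facilities: +90 to 90 (cap) ; 100 left.
Give QA 85 more to hit its cap of 95 ; 15 left.
Only 15 left; Marketing takes them to reach 15.
Total = 24×15 + 4×95 + 12×90 + 20×55 + 25×50 + 3×15 + 22×95 = 6305.

6305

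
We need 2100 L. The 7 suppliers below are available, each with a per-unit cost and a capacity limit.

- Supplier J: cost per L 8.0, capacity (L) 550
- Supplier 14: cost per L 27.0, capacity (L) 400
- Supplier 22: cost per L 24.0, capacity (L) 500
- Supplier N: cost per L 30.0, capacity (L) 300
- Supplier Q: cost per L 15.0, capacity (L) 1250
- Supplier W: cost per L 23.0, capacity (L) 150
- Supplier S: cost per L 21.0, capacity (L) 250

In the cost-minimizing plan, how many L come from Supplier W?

Use suppliers in increasing cost order.
Supplier J (8.0): use full 550 → 1550 L to go.
Supplier Q (15.0): use full 1250 → 300 L to go.
Supplier S (21.0): use full 250 → 50 L to go.
Supplier W at 23.0: take 50 of its 150 → requirement met.
Supplier 22, Supplier 14, Supplier N: unused.

50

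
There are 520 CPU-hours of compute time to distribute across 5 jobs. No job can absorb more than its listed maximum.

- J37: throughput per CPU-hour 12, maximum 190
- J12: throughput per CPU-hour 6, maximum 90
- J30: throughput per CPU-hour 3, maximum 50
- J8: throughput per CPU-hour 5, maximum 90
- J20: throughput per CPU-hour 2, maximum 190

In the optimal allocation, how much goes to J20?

100

Highest throughput per CPU-hour first: J37 12 > J12 6 > J8 5 > J30 3 > J20 2.
J37 takes 190 to reach its cap of 190 ; 330 left.
J12 takes 90 to reach its cap of 90 ; 240 left.
Give J8 90 to hit its cap of 90 ; 150 left.
Give J30 50 to hit its cap of 50 ; 100 left.
J20 has room for 190 but only 100 remain, so it gets 100.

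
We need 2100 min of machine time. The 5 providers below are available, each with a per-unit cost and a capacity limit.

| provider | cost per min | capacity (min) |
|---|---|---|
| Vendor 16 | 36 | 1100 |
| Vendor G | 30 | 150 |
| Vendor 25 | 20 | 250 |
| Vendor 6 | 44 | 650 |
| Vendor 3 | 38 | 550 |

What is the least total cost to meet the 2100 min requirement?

Use providers in increasing cost order.
Take 250 from Vendor 25 at 20 ; need 1850 more.
Vendor G (30): use full 150 ; 1700 min to go.
Take 1100 from Vendor 16 at 36 ; need 600 more.
Vendor 3 (38): use full 550 ; 50 min to go.
Vendor 6 at 44: take 50 of its 650 ; requirement met.
Cost = 250×20 + 150×30 + 1100×36 + 550×38 + 50×44 = 72200.

72200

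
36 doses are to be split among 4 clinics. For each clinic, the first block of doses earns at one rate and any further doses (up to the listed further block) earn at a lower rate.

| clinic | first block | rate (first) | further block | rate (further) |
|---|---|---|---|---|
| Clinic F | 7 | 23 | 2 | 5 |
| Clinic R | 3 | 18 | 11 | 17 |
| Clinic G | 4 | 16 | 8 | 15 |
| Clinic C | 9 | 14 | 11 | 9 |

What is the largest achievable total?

628

Treat each block as its own option and order by rate: Clinic F/first 23 > Clinic R/first 18 > Clinic R/second 17 > Clinic G/first 16 > Clinic G/second 15 > Clinic C/first 14 > Clinic C/second 9 > Clinic F/second 5.
Fill Clinic F first block (7 at 23) ; 29 left.
Clinic R first at 18: fill all 3 ; 26 left.
Clinic R second at 17: fill all 11 ; 15 left.
Clinic G/first (16): +4 ; 11 left.
Clinic G/second (15): +8 ; 3 left.
Clinic C/first: +3 of 9 at 14; pool empty.
Total = 23×7 + 18×3 + 17×11 + 16×4 + 15×8 + 14×3 = 628.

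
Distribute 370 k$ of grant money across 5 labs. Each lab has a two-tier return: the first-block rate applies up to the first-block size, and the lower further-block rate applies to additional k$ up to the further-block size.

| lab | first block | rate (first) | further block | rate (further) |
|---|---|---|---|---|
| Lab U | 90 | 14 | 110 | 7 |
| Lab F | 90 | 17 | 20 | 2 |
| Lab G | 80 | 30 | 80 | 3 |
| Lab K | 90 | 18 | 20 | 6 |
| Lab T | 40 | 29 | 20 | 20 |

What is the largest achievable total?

Order all 10 blocks by rate: Lab G/tier1 30 > Lab T/tier1 29 > Lab T/tier2 20 > Lab K/tier1 18 > Lab F/tier1 17 > Lab U/tier1 14 > Lab U/tier2 7 > Lab K/tier2 6 > Lab G/tier2 3 > Lab F/tier2 2.
Lab G tier1 at 30: fill all 80 ; 290 left.
Fill Lab T tier1 block (40 at 29) ; 250 left.
Lab T tier2 at 20: fill all 20 ; 230 left.
Lab K/tier1 (18): +90 ; 140 left.
Lab F tier1 at 17: fill all 90 ; 50 left.
Lab U tier1 at 14: only 50 left, fill 50.
Total = 30×80 + 29×40 + 20×20 + 18×90 + 17×90 + 14×50 = 7810.

7810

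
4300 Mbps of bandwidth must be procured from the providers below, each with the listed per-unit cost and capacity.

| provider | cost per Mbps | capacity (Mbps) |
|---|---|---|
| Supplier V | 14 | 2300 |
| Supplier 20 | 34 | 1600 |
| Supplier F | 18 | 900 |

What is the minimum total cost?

85800

Cheapest first:
Supplier V (14): use full 2300 ; 2000 Mbps to go.
Supplier F (18): use full 900 ; 1100 Mbps to go.
Supplier 20 (34): take the remaining 1100 ; done.
Cost = 2300×14 + 900×18 + 1100×34 = 85800.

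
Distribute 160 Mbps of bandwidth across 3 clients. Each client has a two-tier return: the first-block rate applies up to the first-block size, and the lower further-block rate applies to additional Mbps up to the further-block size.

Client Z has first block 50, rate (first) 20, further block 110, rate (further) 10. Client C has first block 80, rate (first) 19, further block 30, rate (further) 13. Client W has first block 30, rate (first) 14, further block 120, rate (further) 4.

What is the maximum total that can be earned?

Rank every tier by rate: Client Z/tier1 20 > Client C/tier1 19 > Client W/tier1 14 > Client C/tier2 13 > Client Z/tier2 10 > Client W/tier2 4.
Client Z tier1 at 20: fill all 50 — 110 left.
Fill Client C tier1 block (80 at 19) — 30 left.
Client W tier1 at 14: fill all 30 — 0 left.
Total = 20×50 + 19×80 + 14×30 = 2940.

2940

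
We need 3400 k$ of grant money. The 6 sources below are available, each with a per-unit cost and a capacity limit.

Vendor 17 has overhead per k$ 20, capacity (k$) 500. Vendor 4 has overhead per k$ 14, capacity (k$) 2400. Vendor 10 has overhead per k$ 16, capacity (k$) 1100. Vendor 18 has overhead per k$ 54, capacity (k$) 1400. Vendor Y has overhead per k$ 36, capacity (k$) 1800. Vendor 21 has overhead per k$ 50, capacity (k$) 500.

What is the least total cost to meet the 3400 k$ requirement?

Cheapest first:
Vendor 4 (14): use full 2400 ; 1000 k$ to go.
Vendor 10 (16): take the remaining 1000 ; done.
Vendor 17, Vendor Y, Vendor 21, Vendor 18: unused.
Cost = 2400×14 + 1000×16 = 49600.

49600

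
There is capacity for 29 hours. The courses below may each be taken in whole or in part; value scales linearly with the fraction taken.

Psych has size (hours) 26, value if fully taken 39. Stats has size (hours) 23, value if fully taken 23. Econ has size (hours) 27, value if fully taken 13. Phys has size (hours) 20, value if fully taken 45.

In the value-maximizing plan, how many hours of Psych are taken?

Rank by value-to-size ratio: Phys 45/20≈2.25, Psych 39/26≈1.5, Stats 23/23≈1, Econ 13/27≈0.481.
Phys: take in full, 20 hours for value 45 → 9 left.
Only 9 hours remain; take 9/26 of Psych for value 39×9/26 = 13.5.

9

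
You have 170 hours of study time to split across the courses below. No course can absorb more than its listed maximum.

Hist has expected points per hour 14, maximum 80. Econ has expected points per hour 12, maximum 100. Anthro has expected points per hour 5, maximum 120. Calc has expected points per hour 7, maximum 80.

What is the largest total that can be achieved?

2200

Order the courses by expected points per hour: Hist 14 > Econ 12 > Calc 7 > Anthro 5.
Give Hist 80 to hit its cap of 80 — 90 left.
Only 90 left; Econ takes them to reach 90.
Total = 14×80 + 12×90 = 2200.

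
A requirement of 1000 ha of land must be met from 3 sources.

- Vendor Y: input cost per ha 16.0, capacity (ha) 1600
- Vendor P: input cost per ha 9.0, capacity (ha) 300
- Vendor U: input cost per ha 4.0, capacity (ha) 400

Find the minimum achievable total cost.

9100

Use sources in increasing cost order.
Take 400 from Vendor U at 4.0 → need 600 more.
Take 300 from Vendor P at 9.0 → need 300 more.
Take 300 from Vendor Y at 16.0 to finish.
Cost = 400×4.0 + 300×9.0 + 300×16.0 = 9100.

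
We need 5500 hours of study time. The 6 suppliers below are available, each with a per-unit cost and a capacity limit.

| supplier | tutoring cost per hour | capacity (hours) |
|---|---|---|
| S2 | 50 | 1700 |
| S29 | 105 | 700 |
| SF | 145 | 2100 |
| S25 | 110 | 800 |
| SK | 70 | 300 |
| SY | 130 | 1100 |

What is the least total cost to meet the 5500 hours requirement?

Use suppliers in increasing cost order.
Take 1700 from S2 at 50 → need 3800 more.
SK (70): use full 300 → 3500 hours to go.
S29 (105): use full 700 → 2800 hours to go.
S25 at 110: take all 800 hours → 2000 still needed.
Take 1100 from SY at 130 → need 900 more.
Take 900 from SF at 145 to finish.
Cost = 1700×50 + 300×70 + 700×105 + 800×110 + 1100×130 + 900×145 = 541000.

541000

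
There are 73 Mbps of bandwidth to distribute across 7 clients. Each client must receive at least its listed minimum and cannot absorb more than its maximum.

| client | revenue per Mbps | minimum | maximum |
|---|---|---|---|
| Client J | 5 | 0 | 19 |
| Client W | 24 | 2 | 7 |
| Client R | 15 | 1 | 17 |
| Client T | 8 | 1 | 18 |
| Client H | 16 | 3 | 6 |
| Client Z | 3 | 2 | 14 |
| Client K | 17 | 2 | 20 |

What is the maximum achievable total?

1024

Meeting every minimum uses 0+2+1+1+3+2+2 = 11 Mbps, leaving 62.
Order the clients by revenue per Mbps: Client W 24 > Client K 17 > Client H 16 > Client R 15 > Client T 8 > Client J 5 > Client Z 3.
Give Client W 5 more to hit its cap of 7 — 57 left.
Client K: +18 to 20 (cap) — 39 left.
Give Client H 3 more to hit its cap of 6 — 36 left.
Give Client R 16 more to hit its cap of 17 — 20 left.
Client T: +17 to 18 (cap) — 3 left.
Client J has room for 19 more but only 3 remain, so it gets 3.
Total = 5×3 + 24×7 + 15×17 + 8×18 + 16×6 + 3×2 + 17×20 = 1024.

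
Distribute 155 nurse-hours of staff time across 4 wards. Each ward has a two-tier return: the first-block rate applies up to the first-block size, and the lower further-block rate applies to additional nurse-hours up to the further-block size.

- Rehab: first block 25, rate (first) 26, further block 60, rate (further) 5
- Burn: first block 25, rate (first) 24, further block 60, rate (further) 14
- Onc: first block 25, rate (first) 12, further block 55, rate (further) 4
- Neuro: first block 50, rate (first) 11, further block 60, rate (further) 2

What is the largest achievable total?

2610

Rank every tier by rate: Rehab/T1 26 > Burn/T1 24 > Burn/T2 14 > Onc/T1 12 > Neuro/T1 11 > Rehab/T2 5 > Onc/T2 4 > Neuro/T2 2.
Fill Rehab T1 block (25 at 26) → 130 left.
Fill Burn T1 block (25 at 24) → 105 left.
Burn/T2 (14): +60 → 45 left.
Fill Onc T1 block (25 at 12) → 20 left.
Neuro T1 at 11: only 20 left, fill 20.
Total = 26×25 + 24×25 + 14×60 + 12×25 + 11×20 = 2610.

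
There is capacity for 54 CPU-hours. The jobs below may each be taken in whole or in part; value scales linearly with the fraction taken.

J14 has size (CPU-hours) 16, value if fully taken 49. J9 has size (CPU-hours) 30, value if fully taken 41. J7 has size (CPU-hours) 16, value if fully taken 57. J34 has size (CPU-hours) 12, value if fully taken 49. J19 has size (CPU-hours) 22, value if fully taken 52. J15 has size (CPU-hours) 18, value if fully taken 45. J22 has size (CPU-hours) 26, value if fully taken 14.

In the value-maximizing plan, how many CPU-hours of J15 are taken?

10

Rank by value-to-size ratio: J34 49/12≈4.08, J7 57/16≈3.56, J14 49/16≈3.06, J15 45/18≈2.5, J19 52/22≈2.36, J9 41/30≈1.37, J22 14/26≈0.538.
Take all of J34 (12 CPU-hours, value 49) ; 42 CPU-hours left.
All 16 CPU-hours of J7 fit (value 57) ; 26 remain.
J14: take in full, 16 CPU-hours for value 49 ; 10 left.
Only 10 CPU-hours remain; take 10/18 of J15 for value 45×10/18 = 25.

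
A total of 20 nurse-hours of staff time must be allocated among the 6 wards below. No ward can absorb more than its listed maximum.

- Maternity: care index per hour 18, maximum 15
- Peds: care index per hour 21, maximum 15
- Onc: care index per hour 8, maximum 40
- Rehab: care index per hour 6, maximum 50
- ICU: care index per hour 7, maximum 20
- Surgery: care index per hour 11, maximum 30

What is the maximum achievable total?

Rank by care index per hour: Peds 21 > Maternity 18 > Surgery 11 > Onc 8 > ICU 7 > Rehab 6.
Peds takes 15 to reach its cap of 15 → 5 left.
Only 5 left; Maternity takes them to reach 5.
Total = 18×5 + 21×15 = 405.

405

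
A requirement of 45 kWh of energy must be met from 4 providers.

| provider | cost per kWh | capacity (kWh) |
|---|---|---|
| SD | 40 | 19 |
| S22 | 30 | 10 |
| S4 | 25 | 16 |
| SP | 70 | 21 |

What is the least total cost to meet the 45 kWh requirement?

1460

Fill from the cheapest provider first.
Take 16 from S4 at 25 ; need 29 more.
S22 at 30: take all 10 kWh ; 19 still needed.
SD (40): use full 19 ; 0 kWh to go.
SP: unused.
Cost = 16×25 + 10×30 + 19×40 = 1460.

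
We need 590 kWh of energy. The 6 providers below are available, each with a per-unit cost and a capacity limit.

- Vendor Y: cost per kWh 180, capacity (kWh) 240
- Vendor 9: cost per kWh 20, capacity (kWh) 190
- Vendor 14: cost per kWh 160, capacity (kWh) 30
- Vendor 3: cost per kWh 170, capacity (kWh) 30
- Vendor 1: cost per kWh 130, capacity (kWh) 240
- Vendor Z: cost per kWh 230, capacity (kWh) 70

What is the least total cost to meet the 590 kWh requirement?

Use providers in increasing cost order.
Vendor 9 at 20: take all 190 kWh ; 400 still needed.
Vendor 1 at 130: take all 240 kWh ; 160 still needed.
Vendor 14 at 160: take all 30 kWh ; 130 still needed.
Vendor 3 at 170: take all 30 kWh ; 100 still needed.
Vendor Y at 180: take 100 of its 240 ; requirement met.
Vendor Z: unused.
Cost = 190×20 + 240×130 + 30×160 + 30×170 + 100×180 = 62900.

62900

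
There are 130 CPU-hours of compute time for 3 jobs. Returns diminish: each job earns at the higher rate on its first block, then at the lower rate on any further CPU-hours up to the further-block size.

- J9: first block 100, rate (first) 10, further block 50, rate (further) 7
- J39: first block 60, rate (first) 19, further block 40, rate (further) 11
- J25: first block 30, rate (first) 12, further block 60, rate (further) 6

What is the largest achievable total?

Treat each block as its own option and order by rate: J39/T1 19 > J25/T1 12 > J39/T2 11 > J9/T1 10 > J9/T2 7 > J25/T2 6.
J39 T1 at 19: fill all 60 → 70 left.
Fill J25 T1 block (30 at 12) → 40 left.
Fill J39 T2 block (40 at 11) → 0 left.
Total = 19×60 + 12×30 + 11×40 = 1940.

1940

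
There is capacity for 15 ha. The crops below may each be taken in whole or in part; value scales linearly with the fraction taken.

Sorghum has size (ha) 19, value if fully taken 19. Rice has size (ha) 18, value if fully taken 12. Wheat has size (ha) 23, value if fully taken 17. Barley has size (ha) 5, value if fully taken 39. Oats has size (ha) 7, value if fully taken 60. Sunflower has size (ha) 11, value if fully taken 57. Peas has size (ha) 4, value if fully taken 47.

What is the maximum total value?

138.2

Best value per unit of size first: Peas 47/4≈11.8, Oats 60/7≈8.57, Barley 39/5≈7.8, Sunflower 57/11≈5.18, Sorghum 19/19≈1, Wheat 17/23≈0.739, Rice 12/18≈0.667.
Peas: take in full, 4 ha for value 47 → 11 left.
Oats: take in full, 7 ha for value 60 → 4 left.
Only 4 ha remain; take 4/5 of Barley for value 39×4/5 = 31.2.
Total value = 138.2.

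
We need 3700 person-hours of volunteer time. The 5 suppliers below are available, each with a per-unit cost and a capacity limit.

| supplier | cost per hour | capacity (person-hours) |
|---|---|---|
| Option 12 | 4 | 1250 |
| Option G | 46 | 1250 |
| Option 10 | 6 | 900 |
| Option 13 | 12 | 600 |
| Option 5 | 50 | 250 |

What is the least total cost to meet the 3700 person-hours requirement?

61300

Cheapest first:
Take 1250 from Option 12 at 4 — need 2450 more.
Take 900 from Option 10 at 6 — need 1550 more.
Take 600 from Option 13 at 12 — need 950 more.
Option G at 46: take 950 of its 1250 — requirement met.
Option 5: unused.
Cost = 1250×4 + 900×6 + 600×12 + 950×46 = 61300.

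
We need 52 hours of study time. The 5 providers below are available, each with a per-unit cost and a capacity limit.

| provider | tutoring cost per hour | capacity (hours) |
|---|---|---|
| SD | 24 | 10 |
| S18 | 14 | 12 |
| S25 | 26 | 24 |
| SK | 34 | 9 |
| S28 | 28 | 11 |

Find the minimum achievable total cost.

Cheapest first:
S18 at 14: take all 12 hours ; 40 still needed.
SD (24): use full 10 ; 30 hours to go.
S25 (26): use full 24 ; 6 hours to go.
S28 (28): take the remaining 6 ; done.
SK: unused.
Cost = 12×14 + 10×24 + 24×26 + 6×28 = 1200.

1200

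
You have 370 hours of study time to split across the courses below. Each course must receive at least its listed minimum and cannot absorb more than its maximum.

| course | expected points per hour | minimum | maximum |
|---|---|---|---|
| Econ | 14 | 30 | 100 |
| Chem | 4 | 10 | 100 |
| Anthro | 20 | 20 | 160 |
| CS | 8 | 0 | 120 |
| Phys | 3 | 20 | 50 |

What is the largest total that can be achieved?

5340

Meeting every minimum uses 30+10+20+0+20 = 80 hours, leaving 290.
Rank by expected points per hour: Anthro 20 > Econ 14 > CS 8 > Chem 4 > Phys 3.
Anthro: +140 to 160 (cap) — 150 left.
Econ takes 70 more to reach its cap of 100 — 80 left.
CS has room for 120 more but only 80 remain, so it gets 80.
Total = 14×100 + 4×10 + 20×160 + 8×80 + 3×20 = 5340.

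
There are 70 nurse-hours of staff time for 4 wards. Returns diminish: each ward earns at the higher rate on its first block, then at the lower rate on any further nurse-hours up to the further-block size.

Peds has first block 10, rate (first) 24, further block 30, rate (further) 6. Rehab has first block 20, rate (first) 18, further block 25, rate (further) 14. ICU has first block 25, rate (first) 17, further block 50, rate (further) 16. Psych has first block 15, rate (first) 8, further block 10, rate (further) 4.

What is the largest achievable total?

Treat each block as its own option and order by rate: Peds/tier1 24 > Rehab/tier1 18 > ICU/tier1 17 > ICU/tier2 16 > Rehab/tier2 14 > Psych/tier1 8 > Peds/tier2 6 > Psych/tier2 4.
Fill Peds tier1 block (10 at 24) ; 60 left.
Rehab tier1 at 18: fill all 20 ; 40 left.
ICU/tier1 (17): +25 ; 15 left.
15 remain; put them into ICU tier2 at 16.
Total = 24×10 + 18×20 + 17×25 + 16×15 = 1265.

1265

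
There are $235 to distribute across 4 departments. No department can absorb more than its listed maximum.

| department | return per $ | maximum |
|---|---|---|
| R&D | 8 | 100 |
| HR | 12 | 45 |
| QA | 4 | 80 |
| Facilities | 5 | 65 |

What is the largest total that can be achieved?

1765

Highest return per $ first: HR 12 > R&D 8 > Facilities 5 > QA 4.
HR takes 45 to reach its cap of 45 ; 190 left.
R&D takes 100 to reach its cap of 100 ; 90 left.
Give Facilities 65 to hit its cap of 65 ; 25 left.
QA has room for 80 but only 25 remain, so it gets 25.
Total = 8×100 + 12×45 + 4×25 + 5×65 = 1765.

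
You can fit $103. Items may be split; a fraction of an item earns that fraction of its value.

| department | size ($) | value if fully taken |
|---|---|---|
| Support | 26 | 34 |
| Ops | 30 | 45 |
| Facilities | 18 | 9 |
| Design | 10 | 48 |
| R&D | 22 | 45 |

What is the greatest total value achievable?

179.5

Best value per unit of size first: Design 48/10≈4.8, R&D 45/22≈2.05, Ops 45/30≈1.5, Support 34/26≈1.31, Facilities 9/18≈0.5.
Take all of Design (10 $, value 48) → 93 $ left.
Take all of R&D (22 $, value 45) → 71 $ left.
Ops: take in full, 30 $ for value 45 → 41 left.
All 26 $ of Support fit (value 34) → 15 remain.
15 $ left: a 15/18 share of Facilities gives 9×15/18 = 7.5.
Total value = 179.5.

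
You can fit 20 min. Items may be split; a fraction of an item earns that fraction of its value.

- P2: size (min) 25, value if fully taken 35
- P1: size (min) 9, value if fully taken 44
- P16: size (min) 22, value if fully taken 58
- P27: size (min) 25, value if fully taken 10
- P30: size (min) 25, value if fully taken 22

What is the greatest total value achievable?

Sort by value density: P1 44/9≈4.89, P16 58/22≈2.64, P2 35/25≈1.4, P30 22/25≈0.88, P27 10/25≈0.4.
All 9 min of P1 fit (value 44) → 11 remain.
11 min left: a 11/22 share of P16 gives 58×11/22 = 29.
Total value = 73.

73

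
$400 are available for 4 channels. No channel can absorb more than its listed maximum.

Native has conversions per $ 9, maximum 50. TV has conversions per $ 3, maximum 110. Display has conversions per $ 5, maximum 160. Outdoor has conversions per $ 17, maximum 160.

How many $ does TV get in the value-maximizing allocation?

Order the channels by conversions per $: Outdoor 17 > Native 9 > Display 5 > TV 3.
Outdoor: +160 to 160 (cap) ; 240 left.
Native takes 50 to reach its cap of 50 ; 190 left.
Display takes 160 to reach its cap of 160 ; 30 left.
Only 30 left; TV takes them to reach 30.

30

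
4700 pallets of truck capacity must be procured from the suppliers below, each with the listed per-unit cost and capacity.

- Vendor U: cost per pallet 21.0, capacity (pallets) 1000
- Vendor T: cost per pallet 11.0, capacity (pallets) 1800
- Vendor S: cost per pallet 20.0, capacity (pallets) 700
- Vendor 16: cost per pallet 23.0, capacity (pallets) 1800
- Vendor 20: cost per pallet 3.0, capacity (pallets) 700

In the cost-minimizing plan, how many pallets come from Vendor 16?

Fill from the cheapest supplier first.
Vendor 20 at 3.0: take all 700 pallets → 4000 still needed.
Vendor T at 11.0: take all 1800 pallets → 2200 still needed.
Vendor S (20.0): use full 700 → 1500 pallets to go.
Take 1000 from Vendor U at 21.0 → need 500 more.
Vendor 16 (23.0): take the remaining 500 → done.

500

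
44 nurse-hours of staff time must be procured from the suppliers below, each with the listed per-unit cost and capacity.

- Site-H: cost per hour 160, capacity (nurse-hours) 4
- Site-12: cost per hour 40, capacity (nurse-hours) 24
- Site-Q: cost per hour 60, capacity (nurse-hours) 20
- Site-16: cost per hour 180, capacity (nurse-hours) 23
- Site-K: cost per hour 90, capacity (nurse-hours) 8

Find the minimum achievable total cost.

Cheapest first:
Site-12 (40): use full 24 → 20 nurse-hours to go.
Site-Q at 60: take all 20 nurse-hours → 0 still needed.
Site-K, Site-H, Site-16: unused.
Cost = 24×40 + 20×60 = 2160.

2160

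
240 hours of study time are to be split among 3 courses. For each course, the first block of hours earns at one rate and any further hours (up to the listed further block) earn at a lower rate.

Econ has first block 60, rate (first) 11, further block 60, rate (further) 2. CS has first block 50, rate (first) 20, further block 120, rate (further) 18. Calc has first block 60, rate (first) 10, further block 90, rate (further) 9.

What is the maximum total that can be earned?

Order all 6 blocks by rate: CS/tier1 20 > CS/tier2 18 > Econ/tier1 11 > Calc/tier1 10 > Calc/tier2 9 > Econ/tier2 2.
CS tier1 at 20: fill all 50 ; 190 left.
CS/tier2 (18): +120 ; 70 left.
Econ/tier1 (11): +60 ; 10 left.
Calc/tier1: +10 of 60 at 10; pool empty.
Total = 20×50 + 18×120 + 11×60 + 10×10 = 3920.

3920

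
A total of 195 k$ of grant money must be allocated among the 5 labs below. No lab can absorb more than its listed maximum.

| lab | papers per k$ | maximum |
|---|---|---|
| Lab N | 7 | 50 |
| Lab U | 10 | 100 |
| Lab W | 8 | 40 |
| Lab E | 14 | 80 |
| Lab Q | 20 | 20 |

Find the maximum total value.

Order the labs by papers per k$: Lab Q 20 > Lab E 14 > Lab U 10 > Lab W 8 > Lab N 7.
Give Lab Q 20 to hit its cap of 20 — 175 left.
Lab E: +80 to 80 (cap) — 95 left.
Only 95 left; Lab U takes them to reach 95.
Total = 10×95 + 14×80 + 20×20 = 2470.

2470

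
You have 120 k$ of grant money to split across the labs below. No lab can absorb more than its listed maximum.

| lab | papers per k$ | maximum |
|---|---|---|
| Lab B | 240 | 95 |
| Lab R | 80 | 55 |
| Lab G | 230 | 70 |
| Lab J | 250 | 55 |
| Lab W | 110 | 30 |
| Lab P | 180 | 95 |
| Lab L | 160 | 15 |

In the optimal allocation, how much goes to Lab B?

Highest papers per k$ first: Lab J 250 > Lab B 240 > Lab G 230 > Lab P 180 > Lab L 160 > Lab W 110 > Lab R 80.
Give Lab J 55 to hit its cap of 55 → 65 left.
Lab B: +65 (room for 95) → 65. Pool exhausted.

65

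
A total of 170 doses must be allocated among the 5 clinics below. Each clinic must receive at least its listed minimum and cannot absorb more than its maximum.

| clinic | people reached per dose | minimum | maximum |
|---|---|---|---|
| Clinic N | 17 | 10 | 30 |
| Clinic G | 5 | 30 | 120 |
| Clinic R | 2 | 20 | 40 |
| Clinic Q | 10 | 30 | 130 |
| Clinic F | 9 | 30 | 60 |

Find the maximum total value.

Meeting every minimum uses 10+30+20+30+30 = 120 doses, leaving 50.
Highest people reached per dose first: Clinic N 17 > Clinic Q 10 > Clinic F 9 > Clinic G 5 > Clinic R 2.
Clinic N takes 20 more to reach its cap of 30 — 30 left.
Only 30 left; Clinic Q takes them to reach 60.
Total = 17×30 + 5×30 + 2×20 + 10×60 + 9×30 = 1570.

1570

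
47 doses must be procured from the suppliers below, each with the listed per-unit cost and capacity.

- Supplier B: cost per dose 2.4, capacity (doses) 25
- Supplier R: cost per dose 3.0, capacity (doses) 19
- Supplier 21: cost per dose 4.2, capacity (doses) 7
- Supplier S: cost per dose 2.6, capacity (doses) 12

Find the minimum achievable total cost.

Use suppliers in increasing cost order.
Take 25 from Supplier B at 2.4 — need 22 more.
Supplier S at 2.6: take all 12 doses — 10 still needed.
Supplier R (3.0): take the remaining 10 — done.
Supplier 21: unused.
Cost = 25×2.4 + 12×2.6 + 10×3.0 = 121.2.

121.2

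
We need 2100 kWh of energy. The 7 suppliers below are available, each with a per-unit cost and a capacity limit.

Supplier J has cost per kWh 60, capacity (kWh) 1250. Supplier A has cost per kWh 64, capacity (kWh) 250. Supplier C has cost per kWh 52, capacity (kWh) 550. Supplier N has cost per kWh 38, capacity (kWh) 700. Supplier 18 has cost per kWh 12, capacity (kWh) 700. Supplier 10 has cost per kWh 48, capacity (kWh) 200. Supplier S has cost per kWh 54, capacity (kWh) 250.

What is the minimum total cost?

70600

Cheapest first:
Supplier 18 at 12: take all 700 kWh → 1400 still needed.
Supplier N (38): use full 700 → 700 kWh to go.
Take 200 from Supplier 10 at 48 → need 500 more.
Take 500 from Supplier C at 52 to finish.
Supplier S, Supplier J, Supplier A: unused.
Cost = 700×12 + 700×38 + 200×48 + 500×52 = 70600.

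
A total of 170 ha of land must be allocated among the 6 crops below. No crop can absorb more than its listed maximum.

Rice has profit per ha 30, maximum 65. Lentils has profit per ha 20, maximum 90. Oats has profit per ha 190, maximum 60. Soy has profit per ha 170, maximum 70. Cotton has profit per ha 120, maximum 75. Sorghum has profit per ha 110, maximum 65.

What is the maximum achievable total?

28100

Order the crops by profit per ha: Oats 190 > Soy 170 > Cotton 120 > Sorghum 110 > Rice 30 > Lentils 20.
Oats: +60 to 60 (cap) ; 110 left.
Soy: +70 to 70 (cap) ; 40 left.
Cotton: +40 (room for 75) → 40. Pool exhausted.
Total = 190×60 + 170×70 + 120×40 = 28100.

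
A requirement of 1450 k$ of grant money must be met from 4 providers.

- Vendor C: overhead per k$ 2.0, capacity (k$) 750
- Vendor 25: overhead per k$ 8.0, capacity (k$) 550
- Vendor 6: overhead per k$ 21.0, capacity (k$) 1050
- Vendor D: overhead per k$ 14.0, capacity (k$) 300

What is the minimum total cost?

8000

Cheapest first:
Vendor C (2.0): use full 750 — 700 k$ to go.
Vendor 25 (8.0): use full 550 — 150 k$ to go.
Take 150 from Vendor D at 14.0 to finish.
Vendor 6: unused.
Cost = 750×2.0 + 550×8.0 + 150×14.0 = 8000.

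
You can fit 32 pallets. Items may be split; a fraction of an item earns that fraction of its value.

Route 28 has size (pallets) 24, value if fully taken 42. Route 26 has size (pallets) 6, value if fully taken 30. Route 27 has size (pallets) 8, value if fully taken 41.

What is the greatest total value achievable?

Rank by value-to-size ratio: Route 27 41/8≈5.12, Route 26 30/6≈5, Route 28 42/24≈1.75.
All 8 pallets of Route 27 fit (value 41) → 24 remain.
Take all of Route 26 (6 pallets, value 30) → 18 pallets left.
18 pallets left: a 18/24 share of Route 28 gives 42×18/24 = 31.5.
Total value = 102.5.

102.5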